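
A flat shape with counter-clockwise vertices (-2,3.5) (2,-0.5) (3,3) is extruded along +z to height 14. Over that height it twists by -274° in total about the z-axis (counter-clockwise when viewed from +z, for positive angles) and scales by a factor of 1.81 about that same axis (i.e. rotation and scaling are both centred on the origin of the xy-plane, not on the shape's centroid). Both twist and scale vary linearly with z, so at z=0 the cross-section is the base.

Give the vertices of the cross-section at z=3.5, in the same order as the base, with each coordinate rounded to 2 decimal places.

Cross-section at z=3.5: (3.03,3.78) (0.32,-2.46) (4.68,-2.03)

t = z/height = 3.5/14 = 0.25
s = 1 + (scale-1)·z/height = 1 + (1.81-1)·3.5/14 = 1.202500
θ = twist·z/height = -274°·3.5/14 = -68.5000° = -1.195551 rad
cos θ = 0.366501, sin θ = -0.930418 (intermediates below are computed at full precision and shown rounded to 5 d.p.)
v1: (-2,3.5) → rotate → (2.52346,3.14359) → ×s → (3.03446,3.78017) → (3.03,3.78)
v2: (2,-0.5) → rotate → (0.26779,-2.04409) → ×s → (0.32202,-2.45801) → (0.32,-2.46)
v3: (3,3) → rotate → (3.89076,-1.69175) → ×s → (4.67863,-2.03433) → (4.68,-2.03)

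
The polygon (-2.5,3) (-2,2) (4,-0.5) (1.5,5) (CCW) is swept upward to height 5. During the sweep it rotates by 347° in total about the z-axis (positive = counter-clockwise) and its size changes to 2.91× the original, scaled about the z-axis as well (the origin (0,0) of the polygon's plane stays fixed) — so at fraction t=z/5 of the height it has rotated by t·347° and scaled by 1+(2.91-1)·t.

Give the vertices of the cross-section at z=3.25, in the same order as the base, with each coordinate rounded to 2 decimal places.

Cross-section at z=3.25: (8.72,-0.71) (6.34,0.06) (-7.08,-5.62) (5.65,-10.25)

t = z/height = 3.25/5 = 0.65
s = 1 + (scale-1)·z/height = 1 + (2.91-1)·3.25/5 = 2.241500
θ = twist·z/height = 347°·3.25/5 = 225.5500° = 3.936590 rad
cos θ = -0.700287, sin θ = -0.713862 (intermediates below are computed at full precision and shown rounded to 5 d.p.)
v1: (-2.5,3) → rotate → (3.89230,-0.31621) → ×s → (8.72459,-0.70877) → (8.72,-0.71)
v2: (-2,2) → rotate → (2.82830,0.02715) → ×s → (6.33963,0.06086) → (6.34,0.06)
v3: (4,-0.5) → rotate → (-3.15808,-2.50530) → ×s → (-7.07883,-5.61564) → (-7.08,-5.62)
v4: (1.5,5) → rotate → (2.51888,-4.57223) → ×s → (5.64607,-10.24864) → (5.65,-10.25)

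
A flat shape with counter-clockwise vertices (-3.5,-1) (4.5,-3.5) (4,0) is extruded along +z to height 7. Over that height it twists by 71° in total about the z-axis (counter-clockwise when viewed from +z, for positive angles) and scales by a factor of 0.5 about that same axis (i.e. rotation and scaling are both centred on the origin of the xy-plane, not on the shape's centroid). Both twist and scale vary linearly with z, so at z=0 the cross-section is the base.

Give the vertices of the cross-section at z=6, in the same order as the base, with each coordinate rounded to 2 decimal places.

t = z/height = 6/7 = 0.857143
s = 1 + (scale-1)·z/height = 1 + (0.5-1)·6/7 = 0.571429
θ = twist·z/height = 71°·6/7 = 60.8571° = 1.062158 rad
cos θ = 0.486989, sin θ = 0.873408 (intermediates below are computed at full precision and shown rounded to 5 d.p.)
v1: (-3.5,-1) → rotate → (-0.83105,-3.54392) → ×s → (-0.47489,-2.02510) → (-0.47,-2.03)
v2: (4.5,-3.5) → rotate → (5.24838,2.22588) → ×s → (2.99907,1.27193) → (3.00,1.27)
v3: (4,0) → rotate → (1.94796,3.49363) → ×s → (1.11312,1.99636) → (1.11,2.00)

Cross-section at z=6: (-0.47,-2.03) (3.00,1.27) (1.11,2.00)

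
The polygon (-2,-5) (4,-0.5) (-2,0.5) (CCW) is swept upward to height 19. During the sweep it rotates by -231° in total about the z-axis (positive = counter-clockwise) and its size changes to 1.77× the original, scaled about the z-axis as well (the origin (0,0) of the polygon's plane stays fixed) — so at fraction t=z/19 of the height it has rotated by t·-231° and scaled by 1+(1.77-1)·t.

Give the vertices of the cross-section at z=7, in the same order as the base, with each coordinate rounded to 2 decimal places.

Cross-section at z=7: (-6.61,2.01) (-0.20,-5.17) (0.42,2.61)

t = z/height = 7/19 = 0.368421
s = 1 + (scale-1)·z/height = 1 + (1.77-1)·7/19 = 1.283684
θ = twist·z/height = -231°·7/19 = -85.1053° = -1.485367 rad
cos θ = 0.085325, sin θ = -0.996353 (intermediates below are computed at full precision and shown rounded to 5 d.p.)
v1: (-2,-5) → rotate → (-5.15242,1.56608) → ×s → (-6.61408,2.01035) → (-6.61,2.01)
v2: (4,-0.5) → rotate → (-0.15687,-4.02808) → ×s → (-0.20138,-5.17078) → (-0.20,-5.17)
v3: (-2,0.5) → rotate → (0.32753,2.03537) → ×s → (0.42044,2.61277) → (0.42,2.61)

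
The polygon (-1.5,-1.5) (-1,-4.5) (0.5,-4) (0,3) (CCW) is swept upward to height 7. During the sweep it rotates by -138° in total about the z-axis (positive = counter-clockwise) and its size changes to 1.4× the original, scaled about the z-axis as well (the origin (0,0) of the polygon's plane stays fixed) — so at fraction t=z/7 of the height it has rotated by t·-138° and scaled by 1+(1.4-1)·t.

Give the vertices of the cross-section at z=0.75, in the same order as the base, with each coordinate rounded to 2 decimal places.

t = z/height = 0.75/7 = 0.107143
s = 1 + (scale-1)·z/height = 1 + (1.4-1)·0.75/7 = 1.042857
θ = twist·z/height = -138°·0.75/7 = -14.7857° = -0.258059 rad
cos θ = 0.966887, sin θ = -0.255205 (intermediates below are computed at full precision and shown rounded to 5 d.p.)
v1: (-1.5,-1.5) → rotate → (-1.83314,-1.06752) → ×s → (-1.91170,-1.11327) → (-1.91,-1.11)
v2: (-1,-4.5) → rotate → (-2.11531,-4.09579) → ×s → (-2.20596,-4.27132) → (-2.21,-4.27)
v3: (0.5,-4) → rotate → (-0.53738,-3.99515) → ×s → (-0.56041,-4.16637) → (-0.56,-4.17)
v4: (0,3) → rotate → (0.76561,2.90066) → ×s → (0.79843,3.02498) → (0.80,3.02)

Cross-section at z=0.75: (-1.91,-1.11) (-2.21,-4.27) (-0.56,-4.17) (0.80,3.02)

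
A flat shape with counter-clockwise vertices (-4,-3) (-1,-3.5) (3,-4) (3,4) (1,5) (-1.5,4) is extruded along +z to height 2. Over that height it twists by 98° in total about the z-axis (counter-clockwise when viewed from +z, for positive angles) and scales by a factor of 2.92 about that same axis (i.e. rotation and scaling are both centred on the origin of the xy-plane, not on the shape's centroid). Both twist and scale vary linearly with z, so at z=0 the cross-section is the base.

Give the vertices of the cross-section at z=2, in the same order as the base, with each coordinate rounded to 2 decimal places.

t = z/height = 2/2 = 1
s = 1 + (scale-1)·z/height = 1 + (2.92-1)·2/2 = 2.920000
θ = twist·z/height = 98°·2/2 = 98.0000° = 1.710423 rad
cos θ = -0.139173, sin θ = 0.990268 (intermediates below are computed at full precision and shown rounded to 5 d.p.)
v1: (-4,-3) → rotate → (3.52750,-3.54355) → ×s → (10.30029,-10.34717) → (10.30,-10.35)
v2: (-1,-3.5) → rotate → (3.60511,-0.50316) → ×s → (10.52693,-1.46923) → (10.53,-1.47)
v3: (3,-4) → rotate → (3.54355,3.52750) → ×s → (10.34717,10.30029) → (10.35,10.30)
v4: (3,4) → rotate → (-4.37859,2.41411) → ×s → (-12.78549,7.04921) → (-12.79,7.05)
v5: (1,5) → rotate → (-5.09051,0.29440) → ×s → (-14.86430,0.85966) → (-14.86,0.86)
v6: (-1.5,4) → rotate → (-3.75231,-2.04209) → ×s → (-10.95675,-5.96292) → (-10.96,-5.96)

Cross-section at z=2: (10.30,-10.35) (10.53,-1.47) (10.35,10.30) (-12.79,7.05) (-14.86,0.86) (-10.96,-5.96)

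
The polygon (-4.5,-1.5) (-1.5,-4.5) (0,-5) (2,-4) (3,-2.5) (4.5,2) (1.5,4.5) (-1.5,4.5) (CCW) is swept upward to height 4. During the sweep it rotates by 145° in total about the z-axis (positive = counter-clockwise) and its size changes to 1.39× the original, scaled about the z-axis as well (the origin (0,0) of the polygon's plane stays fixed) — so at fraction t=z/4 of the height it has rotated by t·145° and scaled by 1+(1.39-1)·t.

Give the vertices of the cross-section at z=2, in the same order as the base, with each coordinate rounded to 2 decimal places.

Cross-section at z=2: (0.09,-5.67) (4.59,-3.33) (5.70,-1.80) (5.28,0.84) (3.93,2.52) (-0.66,5.85) (-4.59,3.33) (-5.67,-0.09)

t = z/height = 2/4 = 0.5
s = 1 + (scale-1)·z/height = 1 + (1.39-1)·2/4 = 1.195000
θ = twist·z/height = 145°·2/4 = 72.5000° = 1.265364 rad
cos θ = 0.300706, sin θ = 0.953717 (intermediates below are computed at full precision and shown rounded to 5 d.p.)
v1: (-4.5,-1.5) → rotate → (0.07740,-4.74278) → ×s → (0.09249,-5.66763) → (0.09,-5.67)
v2: (-1.5,-4.5) → rotate → (3.84067,-2.78375) → ×s → (4.58960,-3.32658) → (4.59,-3.33)
v3: (0,-5) → rotate → (4.76858,-1.50353) → ×s → (5.69846,-1.79672) → (5.70,-1.80)
v4: (2,-4) → rotate → (4.41628,0.70461) → ×s → (5.27745,0.84201) → (5.28,0.84)
v5: (3,-2.5) → rotate → (3.28641,2.10939) → ×s → (3.92726,2.52072) → (3.93,2.52)
v6: (4.5,2) → rotate → (-0.55426,4.89314) → ×s → (-0.66234,5.84730) → (-0.66,5.85)
v7: (1.5,4.5) → rotate → (-3.84067,2.78375) → ×s → (-4.58960,3.32658) → (-4.59,3.33)
v8: (-1.5,4.5) → rotate → (-4.74278,-0.07740) → ×s → (-5.66763,-0.09249) → (-5.67,-0.09)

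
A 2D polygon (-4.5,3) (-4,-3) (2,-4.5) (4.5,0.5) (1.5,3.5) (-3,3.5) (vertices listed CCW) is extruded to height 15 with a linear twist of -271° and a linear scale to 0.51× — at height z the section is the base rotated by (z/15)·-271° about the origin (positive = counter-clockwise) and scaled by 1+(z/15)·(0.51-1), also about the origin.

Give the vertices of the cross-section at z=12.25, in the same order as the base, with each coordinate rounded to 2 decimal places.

Cross-section at z=12.25: (0.84,-3.13) (2.99,-0.23) (0.88,2.82) (-2.23,1.56) (-2.06,-0.98) (-0.03,-2.76)

t = z/height = 12.25/15 = 0.816667
s = 1 + (scale-1)·z/height = 1 + (0.51-1)·12.25/15 = 0.599833
θ = twist·z/height = -271°·12.25/15 = -221.3167° = -3.862705 rad
cos θ = -0.751072, sin θ = 0.660220 (intermediates below are computed at full precision and shown rounded to 5 d.p.)
v1: (-4.5,3) → rotate → (1.39916,-5.22421) → ×s → (0.83927,-3.13365) → (0.84,-3.13)
v2: (-4,-3) → rotate → (4.98495,-0.38766) → ×s → (2.99014,-0.23253) → (2.99,-0.23)
v3: (2,-4.5) → rotate → (1.46885,4.70026) → ×s → (0.88106,2.81938) → (0.88,2.82)
v4: (4.5,0.5) → rotate → (-3.70993,2.59545) → ×s → (-2.22534,1.55684) → (-2.23,1.56)
v5: (1.5,3.5) → rotate → (-3.43738,-1.63842) → ×s → (-2.06185,-0.98278) → (-2.06,-0.98)
v6: (-3,3.5) → rotate → (-0.05755,-4.60941) → ×s → (-0.03452,-2.76488) → (-0.03,-2.76)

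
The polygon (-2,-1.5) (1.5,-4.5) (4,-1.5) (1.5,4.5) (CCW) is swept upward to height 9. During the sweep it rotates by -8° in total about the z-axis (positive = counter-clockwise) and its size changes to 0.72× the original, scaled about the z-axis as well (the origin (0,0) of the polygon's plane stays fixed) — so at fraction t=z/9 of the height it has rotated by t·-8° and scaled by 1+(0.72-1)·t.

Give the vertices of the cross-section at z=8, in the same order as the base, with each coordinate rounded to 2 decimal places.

Cross-section at z=8: (-1.63,-0.93) (0.70,-3.49) (2.84,-1.49) (1.54,3.21)

t = z/height = 8/9 = 0.888889
s = 1 + (scale-1)·z/height = 1 + (0.72-1)·8/9 = 0.751111
θ = twist·z/height = -8°·8/9 = -7.1111° = -0.124112 rad
cos θ = 0.992308, sin θ = -0.123794 (intermediates below are computed at full precision and shown rounded to 5 d.p.)
v1: (-2,-1.5) → rotate → (-2.17031,-1.24087) → ×s → (-1.63014,-0.93203) → (-1.63,-0.93)
v2: (1.5,-4.5) → rotate → (0.93139,-4.65108) → ×s → (0.69958,-3.49348) → (0.70,-3.49)
v3: (4,-1.5) → rotate → (3.78354,-1.98364) → ×s → (2.84186,-1.48993) → (2.84,-1.49)
v4: (1.5,4.5) → rotate → (2.04553,4.27969) → ×s → (1.53642,3.21453) → (1.54,3.21)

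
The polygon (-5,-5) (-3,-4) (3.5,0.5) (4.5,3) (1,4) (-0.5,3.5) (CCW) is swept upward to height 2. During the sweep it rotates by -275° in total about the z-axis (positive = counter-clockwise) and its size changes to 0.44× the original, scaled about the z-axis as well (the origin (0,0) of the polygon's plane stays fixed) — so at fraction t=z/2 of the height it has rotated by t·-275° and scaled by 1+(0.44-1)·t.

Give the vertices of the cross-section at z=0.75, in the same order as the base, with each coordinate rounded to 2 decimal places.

t = z/height = 0.75/2 = 0.375
s = 1 + (scale-1)·z/height = 1 + (0.44-1)·0.75/2 = 0.790000
θ = twist·z/height = -275°·0.75/2 = -103.1250° = -1.799871 rad
cos θ = -0.227076, sin θ = -0.973877 (intermediates below are computed at full precision and shown rounded to 5 d.p.)
v1: (-5,-5) → rotate → (-3.73400,6.00477) → ×s → (-2.94986,4.74377) → (-2.95,4.74)
v2: (-3,-4) → rotate → (-3.21428,3.82994) → ×s → (-2.53928,3.02565) → (-2.54,3.03)
v3: (3.5,0.5) → rotate → (-0.30783,-3.52211) → ×s → (-0.24318,-2.78246) → (-0.24,-2.78)
v4: (4.5,3) → rotate → (1.89979,-5.06368) → ×s → (1.50083,-4.00030) → (1.50,-4.00)
v5: (1,4) → rotate → (3.66843,-1.88218) → ×s → (2.89806,-1.48692) → (2.90,-1.49)
v6: (-0.5,3.5) → rotate → (3.52211,-0.30783) → ×s → (2.78246,-0.24318) → (2.78,-0.24)

Cross-section at z=0.75: (-2.95,4.74) (-2.54,3.03) (-0.24,-2.78) (1.50,-4.00) (2.90,-1.49) (2.78,-0.24)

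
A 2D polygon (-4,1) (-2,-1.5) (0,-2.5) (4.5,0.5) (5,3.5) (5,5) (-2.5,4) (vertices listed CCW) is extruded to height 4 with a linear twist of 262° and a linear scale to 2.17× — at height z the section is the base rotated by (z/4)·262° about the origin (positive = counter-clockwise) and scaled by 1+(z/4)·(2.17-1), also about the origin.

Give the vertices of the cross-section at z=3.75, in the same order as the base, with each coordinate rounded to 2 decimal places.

Cross-section at z=3.75: (5.37,6.77) (-1.13,5.12) (-4.77,2.16) (-2.94,-9.03) (2.36,-12.58) (5.22,-13.88) (9.80,1.31)

t = z/height = 3.75/4 = 0.9375
s = 1 + (scale-1)·z/height = 1 + (2.17-1)·3.75/4 = 2.096875
θ = twist·z/height = 262°·3.75/4 = 245.6250° = 4.286965 rad
cos θ = -0.412707, sin θ = -0.910864 (intermediates below are computed at full precision and shown rounded to 5 d.p.)
v1: (-4,1) → rotate → (2.56169,3.23075) → ×s → (5.37155,6.77448) → (5.37,6.77)
v2: (-2,-1.5) → rotate → (-0.54088,2.44079) → ×s → (-1.13416,5.11803) → (-1.13,5.12)
v3: (0,-2.5) → rotate → (-2.27716,1.03177) → ×s → (-4.77492,2.16349) → (-4.77,2.16)
v4: (4.5,0.5) → rotate → (-1.40175,-4.30524) → ×s → (-2.93929,-9.02755) → (-2.94,-9.03)
v5: (5,3.5) → rotate → (1.12449,-5.99879) → ×s → (2.35791,-12.57872) → (2.36,-12.58)
v6: (5,5) → rotate → (2.49078,-6.61785) → ×s → (5.22286,-13.87681) → (5.22,-13.88)
v7: (-2.5,4) → rotate → (4.67522,0.62633) → ×s → (9.80336,1.31334) → (9.80,1.31)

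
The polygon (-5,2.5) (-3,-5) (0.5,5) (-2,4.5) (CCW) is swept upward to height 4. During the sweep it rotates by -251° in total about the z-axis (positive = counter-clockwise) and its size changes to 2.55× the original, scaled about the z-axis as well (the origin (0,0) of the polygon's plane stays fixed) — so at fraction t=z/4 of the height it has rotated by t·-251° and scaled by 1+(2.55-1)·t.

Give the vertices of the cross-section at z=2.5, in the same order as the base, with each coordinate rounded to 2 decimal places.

Cross-section at z=2.5: (10.99,-0.66) (1.57,11.37) (2.96,-9.44) (7.10,-6.60)

t = z/height = 2.5/4 = 0.625
s = 1 + (scale-1)·z/height = 1 + (2.55-1)·2.5/4 = 1.968750
θ = twist·z/height = -251°·2.5/4 = -156.8750° = -2.737985 rad
cos θ = -0.919650, sin θ = -0.392738 (intermediates below are computed at full precision and shown rounded to 5 d.p.)
v1: (-5,2.5) → rotate → (5.58010,-0.33543) → ×s → (10.98582,-0.66038) → (10.99,-0.66)
v2: (-3,-5) → rotate → (0.79526,5.77647) → ×s → (1.56567,11.37242) → (1.57,11.37)
v3: (0.5,5) → rotate → (1.50387,-4.79462) → ×s → (2.96074,-9.43941) → (2.96,-9.44)
v4: (-2,4.5) → rotate → (3.60662,-3.35295) → ×s → (7.10054,-6.60112) → (7.10,-6.60)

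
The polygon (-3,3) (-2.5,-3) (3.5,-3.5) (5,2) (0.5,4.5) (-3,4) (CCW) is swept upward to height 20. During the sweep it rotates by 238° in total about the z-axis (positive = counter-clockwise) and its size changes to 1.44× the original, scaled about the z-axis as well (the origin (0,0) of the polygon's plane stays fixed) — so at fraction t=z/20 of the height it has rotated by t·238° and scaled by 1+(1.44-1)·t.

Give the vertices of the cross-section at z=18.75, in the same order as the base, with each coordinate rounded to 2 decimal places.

t = z/height = 18.75/20 = 0.9375
s = 1 + (scale-1)·z/height = 1 + (1.44-1)·18.75/20 = 1.412500
θ = twist·z/height = 238°·18.75/20 = 223.1250° = 3.894266 rad
cos θ = -0.729864, sin θ = -0.683592 (intermediates below are computed at full precision and shown rounded to 5 d.p.)
v1: (-3,3) → rotate → (4.24037,-0.13882) → ×s → (5.98952,-0.19608) → (5.99,-0.20)
v2: (-2.5,-3) → rotate → (-0.22612,3.89857) → ×s → (-0.31939,5.50673) → (-0.32,5.51)
v3: (3.5,-3.5) → rotate → (-4.94710,0.16195) → ×s → (-6.98777,0.22876) → (-6.99,0.23)
v4: (5,2) → rotate → (-2.28214,-4.87769) → ×s → (-3.22352,-6.88974) → (-3.22,-6.89)
v5: (0.5,4.5) → rotate → (2.71123,-3.62618) → ×s → (3.82962,-5.12199) → (3.83,-5.12)
v6: (-3,4) → rotate → (4.92396,-0.86868) → ×s → (6.95510,-1.22701) → (6.96,-1.23)

Cross-section at z=18.75: (5.99,-0.20) (-0.32,5.51) (-6.99,0.23) (-3.22,-6.89) (3.83,-5.12) (6.96,-1.23)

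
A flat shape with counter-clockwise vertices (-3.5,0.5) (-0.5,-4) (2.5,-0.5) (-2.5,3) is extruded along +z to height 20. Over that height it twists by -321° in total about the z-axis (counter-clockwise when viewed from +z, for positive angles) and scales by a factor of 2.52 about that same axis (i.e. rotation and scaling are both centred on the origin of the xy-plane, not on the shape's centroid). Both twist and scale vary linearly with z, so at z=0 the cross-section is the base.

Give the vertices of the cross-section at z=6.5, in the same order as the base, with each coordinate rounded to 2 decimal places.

Cross-section at z=6.5: (2.02,4.88) (-5.61,2.20) (-1.65,-3.43) (5.27,2.51)

t = z/height = 6.5/20 = 0.325
s = 1 + (scale-1)·z/height = 1 + (2.52-1)·6.5/20 = 1.494000
θ = twist·z/height = -321°·6.5/20 = -104.3250° = -1.820815 rad
cos θ = -0.247422, sin θ = -0.968908 (intermediates below are computed at full precision and shown rounded to 5 d.p.)
v1: (-3.5,0.5) → rotate → (1.35043,3.26747) → ×s → (2.01754,4.88160) → (2.02,4.88)
v2: (-0.5,-4) → rotate → (-3.75192,1.47414) → ×s → (-5.60537,2.20237) → (-5.61,2.20)
v3: (2.5,-0.5) → rotate → (-1.10301,-2.29856) → ×s → (-1.64789,-3.43405) → (-1.65,-3.43)
v4: (-2.5,3) → rotate → (3.52528,1.68000) → ×s → (5.26677,2.50993) → (5.27,2.51)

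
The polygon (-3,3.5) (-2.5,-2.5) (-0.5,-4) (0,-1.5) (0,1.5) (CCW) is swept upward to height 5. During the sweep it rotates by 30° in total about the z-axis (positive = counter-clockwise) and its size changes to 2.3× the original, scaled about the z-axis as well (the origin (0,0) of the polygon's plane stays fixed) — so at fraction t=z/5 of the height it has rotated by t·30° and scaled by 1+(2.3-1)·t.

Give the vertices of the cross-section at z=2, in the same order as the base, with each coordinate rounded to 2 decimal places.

Cross-section at z=2: (-5.57,4.26) (-2.93,-4.51) (0.52,-6.11) (0.47,-2.23) (-0.47,2.23)

t = z/height = 2/5 = 0.4
s = 1 + (scale-1)·z/height = 1 + (2.3-1)·2/5 = 1.520000
θ = twist·z/height = 30°·2/5 = 12.0000° = 0.209440 rad
cos θ = 0.978148, sin θ = 0.207912 (intermediates below are computed at full precision and shown rounded to 5 d.p.)
v1: (-3,3.5) → rotate → (-3.66213,2.79978) → ×s → (-5.56644,4.25567) → (-5.57,4.26)
v2: (-2.5,-2.5) → rotate → (-1.92559,-2.96515) → ×s → (-2.92690,-4.50703) → (-2.93,-4.51)
v3: (-0.5,-4) → rotate → (0.34257,-4.01655) → ×s → (0.52071,-6.10515) → (0.52,-6.11)
v4: (0,-1.5) → rotate → (0.31187,-1.46722) → ×s → (0.47404,-2.23018) → (0.47,-2.23)
v5: (0,1.5) → rotate → (-0.31187,1.46722) → ×s → (-0.47404,2.23018) → (-0.47,2.23)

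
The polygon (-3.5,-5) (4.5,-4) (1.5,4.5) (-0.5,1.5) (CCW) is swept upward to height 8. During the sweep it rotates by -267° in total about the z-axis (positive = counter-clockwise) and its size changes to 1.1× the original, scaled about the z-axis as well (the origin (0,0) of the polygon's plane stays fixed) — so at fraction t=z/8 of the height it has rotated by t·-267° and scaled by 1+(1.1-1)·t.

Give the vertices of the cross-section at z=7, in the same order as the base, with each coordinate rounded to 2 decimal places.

t = z/height = 7/8 = 0.875
s = 1 + (scale-1)·z/height = 1 + (1.1-1)·7/8 = 1.087500
θ = twist·z/height = -267°·7/8 = -233.6250° = -4.077525 rad
cos θ = -0.593068, sin θ = 0.805153 (intermediates below are computed at full precision and shown rounded to 5 d.p.)
v1: (-3.5,-5) → rotate → (6.10150,0.14730) → ×s → (6.63538,0.16019) → (6.64,0.16)
v2: (4.5,-4) → rotate → (0.55181,5.99546) → ×s → (0.60009,6.52006) → (0.60,6.52)
v3: (1.5,4.5) → rotate → (-4.51279,-1.46108) → ×s → (-4.90766,-1.58892) → (-4.91,-1.59)
v4: (-0.5,1.5) → rotate → (-0.91120,-1.29218) → ×s → (-0.99092,-1.40524) → (-0.99,-1.41)

Cross-section at z=7: (6.64,0.16) (0.60,6.52) (-4.91,-1.59) (-0.99,-1.41)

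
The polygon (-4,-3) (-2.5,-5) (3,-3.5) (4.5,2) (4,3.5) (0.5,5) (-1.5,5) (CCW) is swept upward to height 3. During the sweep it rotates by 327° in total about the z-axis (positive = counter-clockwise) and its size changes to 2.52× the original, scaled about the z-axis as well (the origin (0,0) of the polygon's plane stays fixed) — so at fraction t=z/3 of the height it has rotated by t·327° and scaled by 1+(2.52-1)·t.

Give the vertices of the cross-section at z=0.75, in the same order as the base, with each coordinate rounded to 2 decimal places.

Cross-section at z=0.75: (3.31,-6.06) (6.33,-4.40) (5.37,3.40) (-1.84,6.54) (-3.99,6.16) (-6.73,1.67) (-7.13,-1.06)

t = z/height = 0.75/3 = 0.25
s = 1 + (scale-1)·z/height = 1 + (2.52-1)·0.75/3 = 1.380000
θ = twist·z/height = 327°·0.75/3 = 81.7500° = 1.426807 rad
cos θ = 0.143493, sin θ = 0.989651 (intermediates below are computed at full precision and shown rounded to 5 d.p.)
v1: (-4,-3) → rotate → (2.39498,-4.38908) → ×s → (3.30508,-6.05694) → (3.31,-6.06)
v2: (-2.5,-5) → rotate → (4.58953,-3.19159) → ×s → (6.33355,-4.40440) → (6.33,-4.40)
v3: (3,-3.5) → rotate → (3.89426,2.46673) → ×s → (5.37408,3.40409) → (5.37,3.40)
v4: (4.5,2) → rotate → (-1.33359,4.74042) → ×s → (-1.84035,6.54177) → (-1.84,6.54)
v5: (4,3.5) → rotate → (-2.88981,4.46083) → ×s → (-3.98794,6.15595) → (-3.99,6.16)
v6: (0.5,5) → rotate → (-4.87651,1.21229) → ×s → (-6.72958,1.67296) → (-6.73,1.67)
v7: (-1.5,5) → rotate → (-5.16350,-0.76701) → ×s → (-7.12562,-1.05848) → (-7.13,-1.06)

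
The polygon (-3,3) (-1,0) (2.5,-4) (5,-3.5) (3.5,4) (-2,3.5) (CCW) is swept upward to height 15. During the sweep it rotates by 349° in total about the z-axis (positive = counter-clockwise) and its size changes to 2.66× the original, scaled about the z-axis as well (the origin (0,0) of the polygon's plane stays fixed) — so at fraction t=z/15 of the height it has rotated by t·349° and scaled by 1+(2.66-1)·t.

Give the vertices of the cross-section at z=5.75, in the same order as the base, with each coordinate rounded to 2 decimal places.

t = z/height = 5.75/15 = 0.383333
s = 1 + (scale-1)·z/height = 1 + (2.66-1)·5.75/15 = 1.636333
θ = twist·z/height = 349°·5.75/15 = 133.7833° = 2.334960 rad
cos θ = -0.691933, sin θ = 0.721962 (intermediates below are computed at full precision and shown rounded to 5 d.p.)
v1: (-3,3) → rotate → (-0.09009,-4.24168) → ×s → (-0.14741,-6.94081) → (-0.15,-6.94)
v2: (-1,0) → rotate → (0.69193,-0.72196) → ×s → (1.13223,-1.18137) → (1.13,-1.18)
v3: (2.5,-4) → rotate → (1.15801,4.57264) → ×s → (1.89490,7.48236) → (1.89,7.48)
v4: (5,-3.5) → rotate → (-0.93280,6.03157) → ×s → (-1.52637,9.86967) → (-1.53,9.87)
v5: (3.5,4) → rotate → (-5.30961,-0.24087) → ×s → (-8.68830,-0.39414) → (-8.69,-0.39)
v6: (-2,3.5) → rotate → (-1.14300,-3.86569) → ×s → (-1.87033,-6.32556) → (-1.87,-6.33)

Cross-section at z=5.75: (-0.15,-6.94) (1.13,-1.18) (1.89,7.48) (-1.53,9.87) (-8.69,-0.39) (-1.87,-6.33)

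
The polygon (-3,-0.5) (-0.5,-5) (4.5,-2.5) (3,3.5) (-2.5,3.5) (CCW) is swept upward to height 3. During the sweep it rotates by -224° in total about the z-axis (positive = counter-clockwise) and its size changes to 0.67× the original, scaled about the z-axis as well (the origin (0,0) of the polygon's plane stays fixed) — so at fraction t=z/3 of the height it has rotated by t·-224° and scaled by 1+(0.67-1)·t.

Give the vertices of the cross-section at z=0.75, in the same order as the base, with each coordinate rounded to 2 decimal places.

t = z/height = 0.75/3 = 0.25
s = 1 + (scale-1)·z/height = 1 + (0.67-1)·0.75/3 = 0.917500
θ = twist·z/height = -224°·0.75/3 = -56.0000° = -0.977384 rad
cos θ = 0.559193, sin θ = -0.829038 (intermediates below are computed at full precision and shown rounded to 5 d.p.)
v1: (-3,-0.5) → rotate → (-2.09210,2.20752) → ×s → (-1.91950,2.02540) → (-1.92,2.03)
v2: (-0.5,-5) → rotate → (-4.42478,-2.38145) → ×s → (-4.05974,-2.18498) → (-4.06,-2.18)
v3: (4.5,-2.5) → rotate → (0.44377,-5.12865) → ×s → (0.40716,-4.70554) → (0.41,-4.71)
v4: (3,3.5) → rotate → (4.57921,-0.52994) → ×s → (4.20143,-0.48622) → (4.20,-0.49)
v5: (-2.5,3.5) → rotate → (1.50365,4.02977) → ×s → (1.37960,3.69731) → (1.38,3.70)

Cross-section at z=0.75: (-1.92,2.03) (-4.06,-2.18) (0.41,-4.71) (4.20,-0.49) (1.38,3.70)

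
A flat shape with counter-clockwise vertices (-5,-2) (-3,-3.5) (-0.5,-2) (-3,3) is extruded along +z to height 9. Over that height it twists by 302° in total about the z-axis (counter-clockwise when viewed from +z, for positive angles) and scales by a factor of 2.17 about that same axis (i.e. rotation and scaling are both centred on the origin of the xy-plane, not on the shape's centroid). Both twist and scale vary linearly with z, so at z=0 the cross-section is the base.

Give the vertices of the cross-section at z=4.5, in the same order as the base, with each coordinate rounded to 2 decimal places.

t = z/height = 4.5/9 = 0.5
s = 1 + (scale-1)·z/height = 1 + (2.17-1)·4.5/9 = 1.585000
θ = twist·z/height = 302°·4.5/9 = 151.0000° = 2.635447 rad
cos θ = -0.874620, sin θ = 0.484810 (intermediates below are computed at full precision and shown rounded to 5 d.p.)
v1: (-5,-2) → rotate → (5.34272,-0.67481) → ×s → (8.46821,-1.06957) → (8.47,-1.07)
v2: (-3,-3.5) → rotate → (4.32069,1.60674) → ×s → (6.84830,2.54668) → (6.85,2.55)
v3: (-0.5,-2) → rotate → (1.40693,1.50683) → ×s → (2.22998,2.38833) → (2.23,2.39)
v4: (-3,3) → rotate → (1.16943,-4.07829) → ×s → (1.85355,-6.46409) → (1.85,-6.46)

Cross-section at z=4.5: (8.47,-1.07) (6.85,2.55) (2.23,2.39) (1.85,-6.46)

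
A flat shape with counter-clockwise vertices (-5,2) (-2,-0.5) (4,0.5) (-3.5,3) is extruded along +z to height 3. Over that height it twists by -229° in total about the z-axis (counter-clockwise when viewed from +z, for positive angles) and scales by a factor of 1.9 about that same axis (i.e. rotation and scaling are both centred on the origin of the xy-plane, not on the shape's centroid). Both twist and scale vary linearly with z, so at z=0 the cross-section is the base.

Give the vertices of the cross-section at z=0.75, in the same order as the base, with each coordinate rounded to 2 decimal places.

t = z/height = 0.75/3 = 0.25
s = 1 + (scale-1)·z/height = 1 + (1.9-1)·0.75/3 = 1.225000
θ = twist·z/height = -229°·0.75/3 = -57.2500° = -0.999201 rad
cos θ = 0.540974, sin θ = -0.841039 (intermediates below are computed at full precision and shown rounded to 5 d.p.)
v1: (-5,2) → rotate → (-1.02279,5.28714) → ×s → (-1.25292,6.47675) → (-1.25,6.48)
v2: (-2,-0.5) → rotate → (-1.50247,1.41159) → ×s → (-1.84052,1.72920) → (-1.84,1.73)
v3: (4,0.5) → rotate → (2.58442,-3.09367) → ×s → (3.16591,-3.78974) → (3.17,-3.79)
v4: (-3.5,3) → rotate → (0.62971,4.56656) → ×s → (0.77139,5.59404) → (0.77,5.59)

Cross-section at z=0.75: (-1.25,6.48) (-1.84,1.73) (3.17,-3.79) (0.77,5.59)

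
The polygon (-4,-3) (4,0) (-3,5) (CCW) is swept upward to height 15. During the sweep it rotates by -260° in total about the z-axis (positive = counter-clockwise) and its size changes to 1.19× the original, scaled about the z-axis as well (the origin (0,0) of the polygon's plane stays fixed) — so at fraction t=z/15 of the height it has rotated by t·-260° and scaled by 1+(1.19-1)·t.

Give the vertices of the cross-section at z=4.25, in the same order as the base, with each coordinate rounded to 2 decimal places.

Cross-section at z=4.25: (-4.22,3.16) (1.19,-4.05) (4.17,4.52)

t = z/height = 4.25/15 = 0.283333
s = 1 + (scale-1)·z/height = 1 + (1.19-1)·4.25/15 = 1.053833
θ = twist·z/height = -260°·4.25/15 = -73.6667° = -1.285726 rad
cos θ = 0.281225, sin θ = -0.959642 (intermediates below are computed at full precision and shown rounded to 5 d.p.)
v1: (-4,-3) → rotate → (-4.00383,2.99489) → ×s → (-4.21937,3.15612) → (-4.22,3.16)
v2: (4,0) → rotate → (1.12490,-3.83857) → ×s → (1.18546,-4.04521) → (1.19,-4.05)
v3: (-3,5) → rotate → (3.95453,4.28505) → ×s → (4.16742,4.51573) → (4.17,4.52)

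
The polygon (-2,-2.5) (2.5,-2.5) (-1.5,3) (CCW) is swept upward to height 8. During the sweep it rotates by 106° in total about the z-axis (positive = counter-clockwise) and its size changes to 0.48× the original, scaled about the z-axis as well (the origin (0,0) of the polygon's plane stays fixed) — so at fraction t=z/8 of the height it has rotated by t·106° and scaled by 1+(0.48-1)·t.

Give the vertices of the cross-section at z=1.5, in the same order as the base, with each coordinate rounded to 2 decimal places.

Cross-section at z=1.5: (-0.93,-2.74) (2.89,-1.35) (-2.19,2.09)

t = z/height = 1.5/8 = 0.1875
s = 1 + (scale-1)·z/height = 1 + (0.48-1)·1.5/8 = 0.902500
θ = twist·z/height = 106°·1.5/8 = 19.8750° = 0.346884 rad
cos θ = 0.940437, sin θ = 0.339969 (intermediates below are computed at full precision and shown rounded to 5 d.p.)
v1: (-2,-2.5) → rotate → (-1.03095,-3.03103) → ×s → (-0.93043,-2.73550) → (-0.93,-2.74)
v2: (2.5,-2.5) → rotate → (3.20101,-1.50117) → ×s → (2.88892,-1.35480) → (2.89,-1.35)
v3: (-1.5,3) → rotate → (-2.43056,2.31136) → ×s → (-2.19358,2.08600) → (-2.19,2.09)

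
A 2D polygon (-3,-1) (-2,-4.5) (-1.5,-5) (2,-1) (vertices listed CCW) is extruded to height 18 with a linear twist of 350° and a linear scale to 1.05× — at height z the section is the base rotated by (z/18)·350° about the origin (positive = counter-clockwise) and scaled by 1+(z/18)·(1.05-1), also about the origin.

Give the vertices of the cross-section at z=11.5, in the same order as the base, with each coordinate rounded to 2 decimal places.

t = z/height = 11.5/18 = 0.638889
s = 1 + (scale-1)·z/height = 1 + (1.05-1)·11.5/18 = 1.031944
θ = twist·z/height = 350°·11.5/18 = 223.6111° = 3.902750 rad
cos θ = -0.724038, sin θ = -0.689760 (intermediates below are computed at full precision and shown rounded to 5 d.p.)
v1: (-3,-1) → rotate → (1.48235,2.79332) → ×s → (1.52971,2.88255) → (1.53,2.88)
v2: (-2,-4.5) → rotate → (-1.65584,4.63769) → ×s → (-1.70874,4.78584) → (-1.71,4.79)
v3: (-1.5,-5) → rotate → (-2.36274,4.65483) → ×s → (-2.43822,4.80353) → (-2.44,4.80)
v4: (2,-1) → rotate → (-2.13784,-0.65548) → ×s → (-2.20613,-0.67642) → (-2.21,-0.68)

Cross-section at z=11.5: (1.53,2.88) (-1.71,4.79) (-2.44,4.80) (-2.21,-0.68)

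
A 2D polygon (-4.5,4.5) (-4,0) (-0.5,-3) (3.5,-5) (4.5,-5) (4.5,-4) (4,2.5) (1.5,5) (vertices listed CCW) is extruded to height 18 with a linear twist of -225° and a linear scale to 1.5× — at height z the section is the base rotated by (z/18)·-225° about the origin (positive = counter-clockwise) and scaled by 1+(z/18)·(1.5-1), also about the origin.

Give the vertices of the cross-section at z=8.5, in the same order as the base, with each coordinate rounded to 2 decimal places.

t = z/height = 8.5/18 = 0.472222
s = 1 + (scale-1)·z/height = 1 + (1.5-1)·8.5/18 = 1.236111
θ = twist·z/height = -225°·8.5/18 = -106.2500° = -1.854412 rad
cos θ = -0.279829, sin θ = -0.960050 (intermediates below are computed at full precision and shown rounded to 5 d.p.)
v1: (-4.5,4.5) → rotate → (5.57945,3.06099) → ×s → (6.89683,3.78373) → (6.90,3.78)
v2: (-4,0) → rotate → (1.11932,3.84020) → ×s → (1.38360,4.74691) → (1.38,4.75)
v3: (-0.5,-3) → rotate → (-2.74024,1.31951) → ×s → (-3.38723,1.63106) → (-3.39,1.63)
v4: (3.5,-5) → rotate → (-5.77965,-1.96103) → ×s → (-7.14429,-2.42405) → (-7.14,-2.42)
v5: (4.5,-5) → rotate → (-6.05948,-2.92108) → ×s → (-7.49019,-3.61078) → (-7.49,-3.61)
v6: (4.5,-4) → rotate → (-5.09943,-3.20091) → ×s → (-6.30346,-3.95668) → (-6.30,-3.96)
v7: (4,2.5) → rotate → (1.28081,-4.53977) → ×s → (1.58322,-5.61166) → (1.58,-5.61)
v8: (1.5,5) → rotate → (4.38051,-2.83922) → ×s → (5.41479,-3.50959) → (5.41,-3.51)

Cross-section at z=8.5: (6.90,3.78) (1.38,4.75) (-3.39,1.63) (-7.14,-2.42) (-7.49,-3.61) (-6.30,-3.96) (1.58,-5.61) (5.41,-3.51)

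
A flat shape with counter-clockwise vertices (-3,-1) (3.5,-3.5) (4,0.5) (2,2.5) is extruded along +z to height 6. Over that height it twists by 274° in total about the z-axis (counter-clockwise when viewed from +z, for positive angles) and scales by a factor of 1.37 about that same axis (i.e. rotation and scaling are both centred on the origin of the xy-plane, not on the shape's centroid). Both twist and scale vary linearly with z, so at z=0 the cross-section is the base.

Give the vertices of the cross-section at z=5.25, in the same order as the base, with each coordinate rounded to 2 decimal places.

t = z/height = 5.25/6 = 0.875
s = 1 + (scale-1)·z/height = 1 + (1.37-1)·5.25/6 = 1.323750
θ = twist·z/height = 274°·5.25/6 = 239.7500° = 4.184427 rad
cos θ = -0.503774, sin θ = -0.863836 (intermediates below are computed at full precision and shown rounded to 5 d.p.)
v1: (-3,-1) → rotate → (0.64749,3.09528) → ×s → (0.85711,4.09738) → (0.86,4.10)
v2: (3.5,-3.5) → rotate → (-4.78663,-1.26022) → ×s → (-6.33631,-1.66821) → (-6.34,-1.67)
v3: (4,0.5) → rotate → (-1.58318,-3.70723) → ×s → (-2.09573,-4.90744) → (-2.10,-4.91)
v4: (2,2.5) → rotate → (1.15204,-2.98711) → ×s → (1.52501,-3.95418) → (1.53,-3.95)

Cross-section at z=5.25: (0.86,4.10) (-6.34,-1.67) (-2.10,-4.91) (1.53,-3.95)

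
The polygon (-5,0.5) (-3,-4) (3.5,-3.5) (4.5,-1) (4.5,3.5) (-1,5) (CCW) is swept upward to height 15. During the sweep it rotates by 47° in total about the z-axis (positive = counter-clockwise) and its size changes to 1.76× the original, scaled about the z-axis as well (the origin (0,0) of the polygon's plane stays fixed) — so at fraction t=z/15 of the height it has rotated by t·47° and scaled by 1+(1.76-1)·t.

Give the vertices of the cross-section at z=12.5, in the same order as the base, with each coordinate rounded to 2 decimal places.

t = z/height = 12.5/15 = 0.833333
s = 1 + (scale-1)·z/height = 1 + (1.76-1)·12.5/15 = 1.633333
θ = twist·z/height = 47°·12.5/15 = 39.1667° = 0.683587 rad
cos θ = 0.775312, sin θ = 0.631578 (intermediates below are computed at full precision and shown rounded to 5 d.p.)
v1: (-5,0.5) → rotate → (-4.19235,-2.77024) → ×s → (-6.84750,-4.52472) → (-6.85,-4.52)
v2: (-3,-4) → rotate → (0.20038,-4.99598) → ×s → (0.32728,-8.16011) → (0.33,-8.16)
v3: (3.5,-3.5) → rotate → (4.92412,-0.50307) → ×s → (8.04272,-0.82168) → (8.04,-0.82)
v4: (4.5,-1) → rotate → (4.12048,2.06679) → ×s → (6.73012,3.37576) → (6.73,3.38)
v5: (4.5,3.5) → rotate → (1.27838,5.55569) → ×s → (2.08802,9.07430) → (2.09,9.07)
v6: (-1,5) → rotate → (-3.93320,3.24498) → ×s → (-6.42423,5.30014) → (-6.42,5.30)

Cross-section at z=12.5: (-6.85,-4.52) (0.33,-8.16) (8.04,-0.82) (6.73,3.38) (2.09,9.07) (-6.42,5.30)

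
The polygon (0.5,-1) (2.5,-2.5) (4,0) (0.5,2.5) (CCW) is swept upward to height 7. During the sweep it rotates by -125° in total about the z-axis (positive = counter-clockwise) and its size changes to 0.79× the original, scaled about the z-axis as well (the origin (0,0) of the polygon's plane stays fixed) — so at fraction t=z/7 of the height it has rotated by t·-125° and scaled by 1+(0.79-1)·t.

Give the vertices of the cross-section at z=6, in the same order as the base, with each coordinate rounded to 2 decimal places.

t = z/height = 6/7 = 0.857143
s = 1 + (scale-1)·z/height = 1 + (0.79-1)·6/7 = 0.820000
θ = twist·z/height = -125°·6/7 = -107.1429° = -1.869996 rad
cos θ = -0.294755, sin θ = -0.955573 (intermediates below are computed at full precision and shown rounded to 5 d.p.)
v1: (0.5,-1) → rotate → (-1.10295,-0.18303) → ×s → (-0.90442,-0.15009) → (-0.90,-0.15)
v2: (2.5,-2.5) → rotate → (-3.12582,-1.65204) → ×s → (-2.56317,-1.35468) → (-2.56,-1.35)
v3: (4,0) → rotate → (-1.17902,-3.82229) → ×s → (-0.96680,-3.13428) → (-0.97,-3.13)
v4: (0.5,2.5) → rotate → (2.24155,-1.21467) → ×s → (1.83807,-0.99603) → (1.84,-1.00)

Cross-section at z=6: (-0.90,-0.15) (-2.56,-1.35) (-0.97,-3.13) (1.84,-1.00)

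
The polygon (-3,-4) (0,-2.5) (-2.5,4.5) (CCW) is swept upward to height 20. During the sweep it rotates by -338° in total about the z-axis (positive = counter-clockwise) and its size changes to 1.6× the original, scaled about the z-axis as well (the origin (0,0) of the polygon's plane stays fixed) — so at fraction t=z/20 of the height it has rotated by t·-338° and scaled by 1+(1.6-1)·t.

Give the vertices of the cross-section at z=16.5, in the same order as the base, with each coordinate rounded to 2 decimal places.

Cross-section at z=16.5: (5.22,-5.35) (3.69,-0.58) (-7.22,-2.66)

t = z/height = 16.5/20 = 0.825
s = 1 + (scale-1)·z/height = 1 + (1.6-1)·16.5/20 = 1.495000
θ = twist·z/height = -338°·16.5/20 = -278.8500° = -4.866851 rad
cos θ = 0.153848, sin θ = 0.988094 (intermediates below are computed at full precision and shown rounded to 5 d.p.)
v1: (-3,-4) → rotate → (3.49083,-3.57968) → ×s → (5.21880,-5.35162) → (5.22,-5.35)
v2: (0,-2.5) → rotate → (2.47024,-0.38462) → ×s → (3.69300,-0.57501) → (3.69,-0.58)
v3: (-2.5,4.5) → rotate → (-4.83105,-1.77792) → ×s → (-7.22241,-2.65799) → (-7.22,-2.66)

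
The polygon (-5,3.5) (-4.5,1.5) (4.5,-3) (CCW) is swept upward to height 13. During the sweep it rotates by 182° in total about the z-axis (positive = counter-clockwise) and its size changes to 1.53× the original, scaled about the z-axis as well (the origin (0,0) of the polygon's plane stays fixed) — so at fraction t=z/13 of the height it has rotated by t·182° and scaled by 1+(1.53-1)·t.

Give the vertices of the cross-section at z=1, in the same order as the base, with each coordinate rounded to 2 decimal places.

t = z/height = 1/13 = 0.0769231
s = 1 + (scale-1)·z/height = 1 + (1.53-1)·1/13 = 1.040769
θ = twist·z/height = 182°·1/13 = 14.0000° = 0.244346 rad
cos θ = 0.970296, sin θ = 0.241922 (intermediates below are computed at full precision and shown rounded to 5 d.p.)
v1: (-5,3.5) → rotate → (-5.69821,2.18643) → ×s → (-5.93052,2.27556) → (-5.93,2.28)
v2: (-4.5,1.5) → rotate → (-4.72921,0.36680) → ×s → (-4.92202,0.38175) → (-4.92,0.38)
v3: (4.5,-3) → rotate → (5.09210,-1.82224) → ×s → (5.29970,-1.89653) → (5.30,-1.90)

Cross-section at z=1: (-5.93,2.28) (-4.92,0.38) (5.30,-1.90)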